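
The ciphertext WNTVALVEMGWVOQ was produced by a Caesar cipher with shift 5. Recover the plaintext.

RIOQVGQZHBRQJL

W(22): 22−5=17 → R
N(13): 13−5=8 → I
T(19): 19−5=14 → O
V(21): 21−5=16 → Q
A(0): 0−5=-5≡21 → V
L(11): 11−5=6 → G
V(21): 21−5=16 → Q
E(4): 4−5=-1≡25 → Z
M(12): 12−5=7 → H
G(6): 6−5=1 → B
W(22): 22−5=17 → R
V(21): 21−5=16 → Q
O(14): 14−5=9 → J
Q(16): 16−5=11 → L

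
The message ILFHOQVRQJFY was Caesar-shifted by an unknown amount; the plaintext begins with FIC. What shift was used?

3

From the crib: I(8)−F(5)=3, so the shift is 3.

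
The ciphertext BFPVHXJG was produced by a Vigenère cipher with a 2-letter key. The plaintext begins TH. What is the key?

Subtract each crib letter from the matching ciphertext letter (mod 26):
B(1)−T(19)=-18≡8 → I
F(5)−H(7)=-2≡24 → Y

IY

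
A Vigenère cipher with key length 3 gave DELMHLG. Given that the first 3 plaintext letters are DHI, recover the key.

Subtract each crib letter from the matching ciphertext letter (mod 26):
D(3)−D(3)=0 → A
E(4)−H(7)=-3≡23 → X
L(11)−I(8)=3 → D

AXD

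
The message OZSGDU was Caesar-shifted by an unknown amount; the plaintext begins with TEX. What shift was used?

21

From the crib: O(14)−T(19)=-5≡21, so the shift is 21.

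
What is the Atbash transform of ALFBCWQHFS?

A(0) → Z(25)
L(11) → O(14)
F(5) → U(20)
B(1) → Y(24)
C(2) → X(23)
W(22) → D(3)
Q(16) → J(9)
H(7) → S(18)
F(5) → U(20)
S(18) → H(7)

ZOUYXDJSUH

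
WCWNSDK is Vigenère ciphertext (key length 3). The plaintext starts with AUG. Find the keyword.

Subtract each crib letter from the matching ciphertext letter (mod 26):
W(22)−A(0)=22 → W
C(2)−U(20)=-18≡8 → I
W(22)−G(6)=16 → Q

WIQ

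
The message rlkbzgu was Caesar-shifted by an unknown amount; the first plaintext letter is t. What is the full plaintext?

tnmdbiw

From the crib: r(17)−t(19)=-2≡24, so the shift is 24.
Subtract 24 from each ciphertext letter:
r(17): 17−24=-7≡19 → t
l(11): 11−24=-13≡13 → n
k(10): 10−24=-14≡12 → m
b(1): 1−24=-23≡3 → d
z(25): 25−24=1 → b
g(6): 6−24=-18≡8 → i
u(20): 20−24=-4≡22 → w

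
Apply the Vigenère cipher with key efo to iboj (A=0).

mgcn

Repeat the key across the message: efoe
i(8)+e(4): 12 → m
b(1)+f(5): 6 → g
o(14)+o(14): 28≡2 → c
j(9)+e(4): 13 → n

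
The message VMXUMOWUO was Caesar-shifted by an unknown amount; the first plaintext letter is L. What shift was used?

10

From the crib: V(21)−L(11)=10, so the shift is 10.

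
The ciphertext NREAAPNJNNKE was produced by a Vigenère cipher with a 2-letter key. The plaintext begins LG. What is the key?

CL

Subtract each crib letter from the matching ciphertext letter (mod 26):
N(13)−L(11)=2 → C
R(17)−G(6)=11 → L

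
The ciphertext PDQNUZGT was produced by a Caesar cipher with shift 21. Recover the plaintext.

P(15): 15−21=-6≡20 → U
D(3): 3−21=-18≡8 → I
Q(16): 16−21=-5≡21 → V
N(13): 13−21=-8≡18 → S
U(20): 20−21=-1≡25 → Z
Z(25): 25−21=4 → E
G(6): 6−21=-15≡11 → L
T(19): 19−21=-2≡24 → Y

UIVSZELY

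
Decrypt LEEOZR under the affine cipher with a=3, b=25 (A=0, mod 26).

The inverse of 3 mod 26 is 9, since 3·9=27≡1. Apply D(y)=9·(y−25) mod 26:
L(11): 9·(11−25)=-126≡4 → E
E(4): 9·(4−25)=-189≡19 → T
E(4): 9·(4−25)=-189≡19 → T
O(14): 9·(14−25)=-99≡5 → F
Z(25): 9·(25−25)=0 → A
R(17): 9·(17−25)=-72≡6 → G

ETTFAG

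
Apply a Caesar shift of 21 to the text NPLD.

N(13): 13+21=34≡8 → I
P(15): 15+21=36≡10 → K
L(11): 11+21=32≡6 → G
D(3): 3+21=24 → Y

IKGY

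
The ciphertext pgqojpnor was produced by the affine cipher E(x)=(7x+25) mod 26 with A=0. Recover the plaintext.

gbvrugcrk

The inverse of 7 mod 26 is 15, since 7·15=105≡1. Apply D(y)=15·(y−25) mod 26:
p(15): 15·(15−25)=-150≡6 → g
g(6): 15·(6−25)=-285≡1 → b
q(16): 15·(16−25)=-135≡21 → v
o(14): 15·(14−25)=-165≡17 → r
j(9): 15·(9−25)=-240≡20 → u
p(15): 15·(15−25)=-150≡6 → g
n(13): 15·(13−25)=-180≡2 → c
o(14): 15·(14−25)=-165≡17 → r
r(17): 15·(17−25)=-120≡10 → k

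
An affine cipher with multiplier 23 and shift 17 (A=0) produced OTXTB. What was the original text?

The inverse of 23 mod 26 is 17, since 23·17=391≡1. Apply D(y)=17·(y−17) mod 26:
O(14): 17·(14−17)=-51≡1 → B
T(19): 17·(19−17)=34≡8 → I
X(23): 17·(23−17)=102≡24 → Y
T(19): 17·(19−17)=34≡8 → I
B(1): 17·(1−17)=-272≡14 → O

BIYIO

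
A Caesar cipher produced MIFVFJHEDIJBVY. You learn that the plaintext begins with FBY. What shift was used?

7

From the crib: M(12)−F(5)=7, so the shift is 7.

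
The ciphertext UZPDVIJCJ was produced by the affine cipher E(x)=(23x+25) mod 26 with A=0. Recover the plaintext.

TAMQKXOZO

The inverse of 23 mod 26 is 17, since 23·17=391≡1. Apply D(y)=17·(y−25) mod 26:
U(20): 17·(20−25)=-85≡19 → T
Z(25): 17·(25−25)=0 → A
P(15): 17·(15−25)=-170≡12 → M
D(3): 17·(3−25)=-374≡16 → Q
V(21): 17·(21−25)=-68≡10 → K
I(8): 17·(8−25)=-289≡23 → X
J(9): 17·(9−25)=-272≡14 → O
C(2): 17·(2−25)=-391≡25 → Z
J(9): 17·(9−25)=-272≡14 → O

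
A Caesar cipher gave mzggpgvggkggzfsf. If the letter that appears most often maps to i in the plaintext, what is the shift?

24

The most frequent ciphertext letter is g (appears 7 times).
g is position 6; i is position 8.
Shift = -2≡24.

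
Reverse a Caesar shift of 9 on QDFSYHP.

HUWJPYG

Q(16): 16−9=7 → H
D(3): 3−9=-6≡20 → U
F(5): 5−9=-4≡22 → W
S(18): 18−9=9 → J
Y(24): 24−9=15 → P
H(7): 7−9=-2≡24 → Y
P(15): 15−9=6 → G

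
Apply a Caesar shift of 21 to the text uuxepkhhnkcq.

ppszkfccifxl

u(20): 20+21=41≡15 → p
u(20): 20+21=41≡15 → p
x(23): 23+21=44≡18 → s
e(4): 4+21=25 → z
p(15): 15+21=36≡10 → k
k(10): 10+21=31≡5 → f
h(7): 7+21=28≡2 → c
h(7): 7+21=28≡2 → c
n(13): 13+21=34≡8 → i
k(10): 10+21=31≡5 → f
c(2): 2+21=23 → x
q(16): 16+21=37≡11 → l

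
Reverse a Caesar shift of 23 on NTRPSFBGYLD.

N(13): 13−23=-10≡16 → Q
T(19): 19−23=-4≡22 → W
R(17): 17−23=-6≡20 → U
P(15): 15−23=-8≡18 → S
S(18): 18−23=-5≡21 → V
F(5): 5−23=-18≡8 → I
B(1): 1−23=-22≡4 → E
G(6): 6−23=-17≡9 → J
Y(24): 24−23=1 → B
L(11): 11−23=-12≡14 → O
D(3): 3−23=-20≡6 → G

QWUSVIEJBOG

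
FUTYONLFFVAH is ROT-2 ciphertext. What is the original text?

F(5): 5−2=3 → D
U(20): 20−2=18 → S
T(19): 19−2=17 → R
Y(24): 24−2=22 → W
O(14): 14−2=12 → M
N(13): 13−2=11 → L
L(11): 11−2=9 → J
F(5): 5−2=3 → D
F(5): 5−2=3 → D
V(21): 21−2=19 → T
A(0): 0−2=-2≡24 → Y
H(7): 7−2=5 → F

DSRWMLJDDTYF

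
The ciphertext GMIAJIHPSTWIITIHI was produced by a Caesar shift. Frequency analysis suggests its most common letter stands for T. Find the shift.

The most frequent ciphertext letter is I (appears 6 times).
I is position 8; T is position 19.
Shift = -11≡15.

15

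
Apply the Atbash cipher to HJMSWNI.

SQNHDMR

H(7) → S(18)
J(9) → Q(16)
M(12) → N(13)
S(18) → H(7)
W(22) → D(3)
N(13) → M(12)
I(8) → R(17)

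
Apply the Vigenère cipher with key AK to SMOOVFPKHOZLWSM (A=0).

SWOYVPPUHYZVWCM

Repeat the key across the message: AKAKAKAKAKAKAKA
S(18)+A(0): 18 → S
M(12)+K(10): 22 → W
O(14)+A(0): 14 → O
O(14)+K(10): 24 → Y
V(21)+A(0): 21 → V
F(5)+K(10): 15 → P
P(15)+A(0): 15 → P
K(10)+K(10): 20 → U
H(7)+A(0): 7 → H
O(14)+K(10): 24 → Y
Z(25)+A(0): 25 → Z
L(11)+K(10): 21 → V
W(22)+A(0): 22 → W
S(18)+K(10): 28≡2 → C
M(12)+A(0): 12 → M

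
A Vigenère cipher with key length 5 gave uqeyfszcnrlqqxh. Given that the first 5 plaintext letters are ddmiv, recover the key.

Subtract each crib letter from the matching ciphertext letter (mod 26):
u(20)−d(3)=17 → r
q(16)−d(3)=13 → n
e(4)−m(12)=-8≡18 → s
y(24)−i(8)=16 → q
f(5)−v(21)=-16≡10 → k

rnsqk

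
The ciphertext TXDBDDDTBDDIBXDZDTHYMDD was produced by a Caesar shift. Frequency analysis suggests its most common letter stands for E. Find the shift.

25

The most frequent ciphertext letter is D (appears 10 times).
D is position 3; E is position 4.
Shift = -1≡25.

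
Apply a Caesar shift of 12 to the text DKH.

PWT

D(3): 3+12=15 → P
K(10): 10+12=22 → W
H(7): 7+12=19 → T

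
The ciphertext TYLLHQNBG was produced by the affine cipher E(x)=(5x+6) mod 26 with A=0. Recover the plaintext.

NOBBVCRZA

The inverse of 5 mod 26 is 21, since 5·21=105≡1. Apply D(y)=21·(y−6) mod 26:
T(19): 21·(19−6)=273≡13 → N
Y(24): 21·(24−6)=378≡14 → O
L(11): 21·(11−6)=105≡1 → B
L(11): 21·(11−6)=105≡1 → B
H(7): 21·(7−6)=21 → V
Q(16): 21·(16−6)=210≡2 → C
N(13): 21·(13−6)=147≡17 → R
B(1): 21·(1−6)=-105≡25 → Z
G(6): 21·(6−6)=0 → A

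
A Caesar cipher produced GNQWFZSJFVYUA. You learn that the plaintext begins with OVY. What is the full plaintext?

OVYENHARNDGCI

From the crib: G(6)−O(14)=-8≡18, so the shift is 18.
Subtract 18 from each ciphertext letter:
G(6): 6−18=-12≡14 → O
N(13): 13−18=-5≡21 → V
Q(16): 16−18=-2≡24 → Y
W(22): 22−18=4 → E
F(5): 5−18=-13≡13 → N
Z(25): 25−18=7 → H
S(18): 18−18=0 → A
J(9): 9−18=-9≡17 → R
F(5): 5−18=-13≡13 → N
V(21): 21−18=3 → D
Y(24): 24−18=6 → G
U(20): 20−18=2 → C
A(0): 0−18=-18≡8 → I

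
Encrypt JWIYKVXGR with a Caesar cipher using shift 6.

J(9): 9+6=15 → P
W(22): 22+6=28≡2 → C
I(8): 8+6=14 → O
Y(24): 24+6=30≡4 → E
K(10): 10+6=16 → Q
V(21): 21+6=27≡1 → B
X(23): 23+6=29≡3 → D
G(6): 6+6=12 → M
R(17): 17+6=23 → X

PCOEQBDMX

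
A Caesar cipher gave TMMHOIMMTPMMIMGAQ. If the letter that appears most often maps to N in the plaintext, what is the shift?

The most frequent ciphertext letter is M (appears 7 times).
M is position 12; N is position 13.
Shift = -1≡25.

25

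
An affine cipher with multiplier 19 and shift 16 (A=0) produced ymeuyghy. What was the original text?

kiyskufk

The inverse of 19 mod 26 is 11, since 19·11=209≡1. Apply D(y)=11·(y−16) mod 26:
y(24): 11·(24−16)=88≡10 → k
m(12): 11·(12−16)=-44≡8 → i
e(4): 11·(4−16)=-132≡24 → y
u(20): 11·(20−16)=44≡18 → s
y(24): 11·(24−16)=88≡10 → k
g(6): 11·(6−16)=-110≡20 → u
h(7): 11·(7−16)=-99≡5 → f
y(24): 11·(24−16)=88≡10 → k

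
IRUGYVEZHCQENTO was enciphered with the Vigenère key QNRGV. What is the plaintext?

Repeat the key across the ciphertext: QNRGVQNRGVQNRGV
I(8)−Q(16): -8≡18 → S
R(17)−N(13): 4 → E
U(20)−R(17): 3 → D
G(6)−G(6): 0 → A
Y(24)−V(21): 3 → D
V(21)−Q(16): 5 → F
E(4)−N(13): -9≡17 → R
Z(25)−R(17): 8 → I
H(7)−G(6): 1 → B
C(2)−V(21): -19≡7 → H
Q(16)−Q(16): 0 → A
E(4)−N(13): -9≡17 → R
N(13)−R(17): -4≡22 → W
T(19)−G(6): 13 → N
O(14)−V(21): -7≡19 → T

SEDADFRIBHARWNT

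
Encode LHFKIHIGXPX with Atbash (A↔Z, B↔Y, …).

OSUPRSRTCKC

L(11) → O(14)
H(7) → S(18)
F(5) → U(20)
K(10) → P(15)
I(8) → R(17)
H(7) → S(18)
I(8) → R(17)
G(6) → T(19)
X(23) → C(2)
P(15) → K(10)
X(23) → C(2)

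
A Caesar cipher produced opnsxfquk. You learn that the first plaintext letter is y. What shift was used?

16

From the crib: o(14)−y(24)=-10≡16, so the shift is 16.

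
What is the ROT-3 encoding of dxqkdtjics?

gatngwmlfv

d(3): 3+3=6 → g
x(23): 23+3=26≡0 → a
q(16): 16+3=19 → t
k(10): 10+3=13 → n
d(3): 3+3=6 → g
t(19): 19+3=22 → w
j(9): 9+3=12 → m
i(8): 8+3=11 → l
c(2): 2+3=5 → f
s(18): 18+3=21 → v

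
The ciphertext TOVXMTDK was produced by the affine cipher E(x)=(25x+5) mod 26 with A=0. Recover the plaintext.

The inverse of 25 mod 26 is 25, since 25·25=625≡1. Apply D(y)=25·(y−5) mod 26:
T(19): 25·(19−5)=350≡12 → M
O(14): 25·(14−5)=225≡17 → R
V(21): 25·(21−5)=400≡10 → K
X(23): 25·(23−5)=450≡8 → I
M(12): 25·(12−5)=175≡19 → T
T(19): 25·(19−5)=350≡12 → M
D(3): 25·(3−5)=-50≡2 → C
K(10): 25·(10−5)=125≡21 → V

MRKITMCV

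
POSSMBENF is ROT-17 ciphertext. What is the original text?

YXBBVKNWO

P(15): 15−17=-2≡24 → Y
O(14): 14−17=-3≡23 → X
S(18): 18−17=1 → B
S(18): 18−17=1 → B
M(12): 12−17=-5≡21 → V
B(1): 1−17=-16≡10 → K
E(4): 4−17=-13≡13 → N
N(13): 13−17=-4≡22 → W
F(5): 5−17=-12≡14 → O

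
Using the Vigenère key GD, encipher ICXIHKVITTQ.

Repeat the key across the message: GDGDGDGDGDG
I(8)+G(6): 14 → O
C(2)+D(3): 5 → F
X(23)+G(6): 29≡3 → D
I(8)+D(3): 11 → L
H(7)+G(6): 13 → N
K(10)+D(3): 13 → N
V(21)+G(6): 27≡1 → B
I(8)+D(3): 11 → L
T(19)+G(6): 25 → Z
T(19)+D(3): 22 → W
Q(16)+G(6): 22 → W

OFDLNNBLZWW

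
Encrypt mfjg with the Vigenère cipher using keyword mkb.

Repeat the key across the message: mkbm
m(12)+m(12): 24 → y
f(5)+k(10): 15 → p
j(9)+b(1): 10 → k
g(6)+m(12): 18 → s

ypks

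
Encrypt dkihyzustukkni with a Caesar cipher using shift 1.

d(3): 3+1=4 → e
k(10): 10+1=11 → l
i(8): 8+1=9 → j
h(7): 7+1=8 → i
y(24): 24+1=25 → z
z(25): 25+1=26≡0 → a
u(20): 20+1=21 → v
s(18): 18+1=19 → t
t(19): 19+1=20 → u
u(20): 20+1=21 → v
k(10): 10+1=11 → l
k(10): 10+1=11 → l
n(13): 13+1=14 → o
i(8): 8+1=9 → j

eljizavtuvlloj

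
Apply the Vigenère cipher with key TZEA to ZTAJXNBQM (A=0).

Repeat the key across the message: TZEATZEAT
Z(25)+T(19): 44≡18 → S
T(19)+Z(25): 44≡18 → S
A(0)+E(4): 4 → E
J(9)+A(0): 9 → J
X(23)+T(19): 42≡16 → Q
N(13)+Z(25): 38≡12 → M
B(1)+E(4): 5 → F
Q(16)+A(0): 16 → Q
M(12)+T(19): 31≡5 → F

SSEJQMFQF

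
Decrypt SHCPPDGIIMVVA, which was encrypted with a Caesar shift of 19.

ZOJWWKNPPTCCH

S(18): 18−19=-1≡25 → Z
H(7): 7−19=-12≡14 → O
C(2): 2−19=-17≡9 → J
P(15): 15−19=-4≡22 → W
P(15): 15−19=-4≡22 → W
D(3): 3−19=-16≡10 → K
G(6): 6−19=-13≡13 → N
I(8): 8−19=-11≡15 → P
I(8): 8−19=-11≡15 → P
M(12): 12−19=-7≡19 → T
V(21): 21−19=2 → C
V(21): 21−19=2 → C
A(0): 0−19=-19≡7 → H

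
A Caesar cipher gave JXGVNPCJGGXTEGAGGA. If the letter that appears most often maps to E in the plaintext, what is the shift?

The most frequent ciphertext letter is G (appears 6 times).
G is position 6; E is position 4.
Shift = 2.

2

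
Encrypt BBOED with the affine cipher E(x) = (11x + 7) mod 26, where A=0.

B(1): 11·1+7=18 → S
B(1): 11·1+7=18 → S
O(14): 11·14+7=161≡5 → F
E(4): 11·4+7=51≡25 → Z
D(3): 11·3+7=40≡14 → O

SSFZO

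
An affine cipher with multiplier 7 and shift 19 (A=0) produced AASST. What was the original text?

BBLLA

The inverse of 7 mod 26 is 15, since 7·15=105≡1. Apply D(y)=15·(y−19) mod 26:
A(0): 15·(0−19)=-285≡1 → B
A(0): 15·(0−19)=-285≡1 → B
S(18): 15·(18−19)=-15≡11 → L
S(18): 15·(18−19)=-15≡11 → L
T(19): 15·(19−19)=0 → A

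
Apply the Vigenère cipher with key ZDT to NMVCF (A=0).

MPOBI

Repeat the key across the message: ZDTZD
N(13)+Z(25): 38≡12 → M
M(12)+D(3): 15 → P
V(21)+T(19): 40≡14 → O
C(2)+Z(25): 27≡1 → B
F(5)+D(3): 8 → I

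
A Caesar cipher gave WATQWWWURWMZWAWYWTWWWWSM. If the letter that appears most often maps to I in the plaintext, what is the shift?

14

The most frequent ciphertext letter is W (appears 12 times).
W is position 22; I is position 8.
Shift = 14.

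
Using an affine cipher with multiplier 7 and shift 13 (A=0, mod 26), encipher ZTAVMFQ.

Z(25): 7·25+13=188≡6 → G
T(19): 7·19+13=146≡16 → Q
A(0): 7·0+13=13 → N
V(21): 7·21+13=160≡4 → E
M(12): 7·12+13=97≡19 → T
F(5): 7·5+13=48≡22 → W
Q(16): 7·16+13=125≡21 → V

GQNETWV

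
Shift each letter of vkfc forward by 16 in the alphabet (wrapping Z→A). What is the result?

v(21): 21+16=37≡11 → l
k(10): 10+16=26≡0 → a
f(5): 5+16=21 → v
c(2): 2+16=18 → s

lavs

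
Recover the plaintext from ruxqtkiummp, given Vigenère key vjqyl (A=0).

wlhsipzeobu

Repeat the key across the ciphertext: vjqylvjqylv
r(17)−v(21): -4≡22 → w
u(20)−j(9): 11 → l
x(23)−q(16): 7 → h
q(16)−y(24): -8≡18 → s
t(19)−l(11): 8 → i
k(10)−v(21): -11≡15 → p
i(8)−j(9): -1≡25 → z
u(20)−q(16): 4 → e
m(12)−y(24): -12≡14 → o
m(12)−l(11): 1 → b
p(15)−v(21): -6≡20 → u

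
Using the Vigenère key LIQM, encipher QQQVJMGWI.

Repeat the key across the message: LIQMLIQML
Q(16)+L(11): 27≡1 → B
Q(16)+I(8): 24 → Y
Q(16)+Q(16): 32≡6 → G
V(21)+M(12): 33≡7 → H
J(9)+L(11): 20 → U
M(12)+I(8): 20 → U
G(6)+Q(16): 22 → W
W(22)+M(12): 34≡8 → I
I(8)+L(11): 19 → T

BYGHUUWIT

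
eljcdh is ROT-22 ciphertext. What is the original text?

e(4): 4−22=-18≡8 → i
l(11): 11−22=-11≡15 → p
j(9): 9−22=-13≡13 → n
c(2): 2−22=-20≡6 → g
d(3): 3−22=-19≡7 → h
h(7): 7−22=-15≡11 → l

ipnghl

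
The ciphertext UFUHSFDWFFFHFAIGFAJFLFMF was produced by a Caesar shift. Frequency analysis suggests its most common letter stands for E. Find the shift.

The most frequent ciphertext letter is F (appears 10 times).
F is position 5; E is position 4.
Shift = 1.

1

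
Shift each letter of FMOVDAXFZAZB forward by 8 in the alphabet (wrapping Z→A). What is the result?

NUWDLIFNHIHJ

F(5): 5+8=13 → N
M(12): 12+8=20 → U
O(14): 14+8=22 → W
V(21): 21+8=29≡3 → D
D(3): 3+8=11 → L
A(0): 0+8=8 → I
X(23): 23+8=31≡5 → F
F(5): 5+8=13 → N
Z(25): 25+8=33≡7 → H
A(0): 0+8=8 → I
Z(25): 25+8=33≡7 → H
B(1): 1+8=9 → J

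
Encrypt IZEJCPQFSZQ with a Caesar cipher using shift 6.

I(8): 8+6=14 → O
Z(25): 25+6=31≡5 → F
E(4): 4+6=10 → K
J(9): 9+6=15 → P
C(2): 2+6=8 → I
P(15): 15+6=21 → V
Q(16): 16+6=22 → W
F(5): 5+6=11 → L
S(18): 18+6=24 → Y
Z(25): 25+6=31≡5 → F
Q(16): 16+6=22 → W

OFKPIVWLYFW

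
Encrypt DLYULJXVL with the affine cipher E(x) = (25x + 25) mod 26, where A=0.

WOBFOQCEO

D(3): 25·3+25=100≡22 → W
L(11): 25·11+25=300≡14 → O
Y(24): 25·24+25=625≡1 → B
U(20): 25·20+25=525≡5 → F
L(11): 25·11+25=300≡14 → O
J(9): 25·9+25=250≡16 → Q
X(23): 25·23+25=600≡2 → C
V(21): 25·21+25=550≡4 → E
L(11): 25·11+25=300≡14 → O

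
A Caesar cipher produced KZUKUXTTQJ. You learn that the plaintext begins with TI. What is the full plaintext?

From the crib: K(10)−T(19)=-9≡17, so the shift is 17.
Subtract 17 from each ciphertext letter:
K(10): 10−17=-7≡19 → T
Z(25): 25−17=8 → I
U(20): 20−17=3 → D
K(10): 10−17=-7≡19 → T
U(20): 20−17=3 → D
X(23): 23−17=6 → G
T(19): 19−17=2 → C
T(19): 19−17=2 → C
Q(16): 16−17=-1≡25 → Z
J(9): 9−17=-8≡18 → S

TIDTDGCCZS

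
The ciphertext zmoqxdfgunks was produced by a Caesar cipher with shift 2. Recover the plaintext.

xkmovbdesliq

z(25): 25−2=23 → x
m(12): 12−2=10 → k
o(14): 14−2=12 → m
q(16): 16−2=14 → o
x(23): 23−2=21 → v
d(3): 3−2=1 → b
f(5): 5−2=3 → d
g(6): 6−2=4 → e
u(20): 20−2=18 → s
n(13): 13−2=11 → l
k(10): 10−2=8 → i
s(18): 18−2=16 → q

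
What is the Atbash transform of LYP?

OBK

L(11) → O(14)
Y(24) → B(1)
P(15) → K(10)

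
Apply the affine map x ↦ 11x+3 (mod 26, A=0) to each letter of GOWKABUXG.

RBLJDOPWR

G(6): 11·6+3=69≡17 → R
O(14): 11·14+3=157≡1 → B
W(22): 11·22+3=245≡11 → L
K(10): 11·10+3=113≡9 → J
A(0): 11·0+3=3 → D
B(1): 11·1+3=14 → O
U(20): 11·20+3=223≡15 → P
X(23): 11·23+3=256≡22 → W
G(6): 11·6+3=69≡17 → R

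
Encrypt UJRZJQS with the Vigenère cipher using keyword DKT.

Repeat the key across the message: DKTDKTD
U(20)+D(3): 23 → X
J(9)+K(10): 19 → T
R(17)+T(19): 36≡10 → K
Z(25)+D(3): 28≡2 → C
J(9)+K(10): 19 → T
Q(16)+T(19): 35≡9 → J
S(18)+D(3): 21 → V

XTKCTJV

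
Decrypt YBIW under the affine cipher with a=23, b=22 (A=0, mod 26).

IHWA

The inverse of 23 mod 26 is 17, since 23·17=391≡1. Apply D(y)=17·(y−22) mod 26:
Y(24): 17·(24−22)=34≡8 → I
B(1): 17·(1−22)=-357≡7 → H
I(8): 17·(8−22)=-238≡22 → W
W(22): 17·(22−22)=0 → A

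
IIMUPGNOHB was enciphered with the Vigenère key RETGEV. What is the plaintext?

Repeat the key across the ciphertext: RETGEVRETG
I(8)−R(17): -9≡17 → R
I(8)−E(4): 4 → E
M(12)−T(19): -7≡19 → T
U(20)−G(6): 14 → O
P(15)−E(4): 11 → L
G(6)−V(21): -15≡11 → L
N(13)−R(17): -4≡22 → W
O(14)−E(4): 10 → K
H(7)−T(19): -12≡14 → O
B(1)−G(6): -5≡21 → V

RETOLLWKOV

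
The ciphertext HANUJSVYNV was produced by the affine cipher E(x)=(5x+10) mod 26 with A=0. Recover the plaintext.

The inverse of 5 mod 26 is 21, since 5·21=105≡1. Apply D(y)=21·(y−10) mod 26:
H(7): 21·(7−10)=-63≡15 → P
A(0): 21·(0−10)=-210≡24 → Y
N(13): 21·(13−10)=63≡11 → L
U(20): 21·(20−10)=210≡2 → C
J(9): 21·(9−10)=-21≡5 → F
S(18): 21·(18−10)=168≡12 → M
V(21): 21·(21−10)=231≡23 → X
Y(24): 21·(24−10)=294≡8 → I
N(13): 21·(13−10)=63≡11 → L
V(21): 21·(21−10)=231≡23 → X

PYLCFMXILX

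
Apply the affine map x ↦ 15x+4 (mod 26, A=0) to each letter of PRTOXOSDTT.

P(15): 15·15+4=229≡21 → V
R(17): 15·17+4=259≡25 → Z
T(19): 15·19+4=289≡3 → D
O(14): 15·14+4=214≡6 → G
X(23): 15·23+4=349≡11 → L
O(14): 15·14+4=214≡6 → G
S(18): 15·18+4=274≡14 → O
D(3): 15·3+4=49≡23 → X
T(19): 15·19+4=289≡3 → D
T(19): 15·19+4=289≡3 → D

VZDGLGOXDD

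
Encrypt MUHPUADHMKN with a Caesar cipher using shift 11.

M(12): 12+11=23 → X
U(20): 20+11=31≡5 → F
H(7): 7+11=18 → S
P(15): 15+11=26≡0 → A
U(20): 20+11=31≡5 → F
A(0): 0+11=11 → L
D(3): 3+11=14 → O
H(7): 7+11=18 → S
M(12): 12+11=23 → X
K(10): 10+11=21 → V
N(13): 13+11=24 → Y

XFSAFLOSXVY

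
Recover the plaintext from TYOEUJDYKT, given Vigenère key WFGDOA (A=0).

Repeat the key across the ciphertext: WFGDOAWFGD
T(19)−W(22): -3≡23 → X
Y(24)−F(5): 19 → T
O(14)−G(6): 8 → I
E(4)−D(3): 1 → B
U(20)−O(14): 6 → G
J(9)−A(0): 9 → J
D(3)−W(22): -19≡7 → H
Y(24)−F(5): 19 → T
K(10)−G(6): 4 → E
T(19)−D(3): 16 → Q

XTIBGJHTEQ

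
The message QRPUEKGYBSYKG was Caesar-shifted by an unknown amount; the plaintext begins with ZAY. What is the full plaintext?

ZAYDNTPHKBHTP

From the crib: Q(16)−Z(25)=-9≡17, so the shift is 17.
Subtract 17 from each ciphertext letter:
Q(16): 16−17=-1≡25 → Z
R(17): 17−17=0 → A
P(15): 15−17=-2≡24 → Y
U(20): 20−17=3 → D
E(4): 4−17=-13≡13 → N
K(10): 10−17=-7≡19 → T
G(6): 6−17=-11≡15 → P
Y(24): 24−17=7 → H
B(1): 1−17=-16≡10 → K
S(18): 18−17=1 → B
Y(24): 24−17=7 → H
K(10): 10−17=-7≡19 → T
G(6): 6−17=-11≡15 → P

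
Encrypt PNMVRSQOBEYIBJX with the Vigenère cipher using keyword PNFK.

EARFGFVYQRDSQWC

Repeat the key across the message: PNFKPNFKPNFKPNF
P(15)+P(15): 30≡4 → E
N(13)+N(13): 26≡0 → A
M(12)+F(5): 17 → R
V(21)+K(10): 31≡5 → F
R(17)+P(15): 32≡6 → G
S(18)+N(13): 31≡5 → F
Q(16)+F(5): 21 → V
O(14)+K(10): 24 → Y
B(1)+P(15): 16 → Q
E(4)+N(13): 17 → R
Y(24)+F(5): 29≡3 → D
I(8)+K(10): 18 → S
B(1)+P(15): 16 → Q
J(9)+N(13): 22 → W
X(23)+F(5): 28≡2 → C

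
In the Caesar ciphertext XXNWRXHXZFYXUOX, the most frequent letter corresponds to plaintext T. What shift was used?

4

The most frequent ciphertext letter is X (appears 6 times).
X is position 23; T is position 19.
Shift = 4.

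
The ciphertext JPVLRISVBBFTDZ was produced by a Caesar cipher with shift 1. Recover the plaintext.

IOUKQHRUAAESCY

J(9): 9−1=8 → I
P(15): 15−1=14 → O
V(21): 21−1=20 → U
L(11): 11−1=10 → K
R(17): 17−1=16 → Q
I(8): 8−1=7 → H
S(18): 18−1=17 → R
V(21): 21−1=20 → U
B(1): 1−1=0 → A
B(1): 1−1=0 → A
F(5): 5−1=4 → E
T(19): 19−1=18 → S
D(3): 3−1=2 → C
Z(25): 25−1=24 → Y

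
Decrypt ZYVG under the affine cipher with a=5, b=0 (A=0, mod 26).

The inverse of 5 mod 26 is 21, since 5·21=105≡1. Apply D(y)=21·(y−0) mod 26:
Z(25): 21·(25−0)=525≡5 → F
Y(24): 21·(24−0)=504≡10 → K
V(21): 21·(21−0)=441≡25 → Z
G(6): 21·(6−0)=126≡22 → W

FKZW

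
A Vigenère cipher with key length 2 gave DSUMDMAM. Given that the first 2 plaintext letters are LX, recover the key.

SV

Subtract each crib letter from the matching ciphertext letter (mod 26):
D(3)−L(11)=-8≡18 → S
S(18)−X(23)=-5≡21 → V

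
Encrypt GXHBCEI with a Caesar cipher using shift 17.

G(6): 6+17=23 → X
X(23): 23+17=40≡14 → O
H(7): 7+17=24 → Y
B(1): 1+17=18 → S
C(2): 2+17=19 → T
E(4): 4+17=21 → V
I(8): 8+17=25 → Z

XOYSTVZ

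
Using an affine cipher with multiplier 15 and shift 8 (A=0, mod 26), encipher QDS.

Q(16): 15·16+8=248≡14 → O
D(3): 15·3+8=53≡1 → B
S(18): 15·18+8=278≡18 → S

OBS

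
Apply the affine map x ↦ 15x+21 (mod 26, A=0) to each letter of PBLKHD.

P(15): 15·15+21=246≡12 → M
B(1): 15·1+21=36≡10 → K
L(11): 15·11+21=186≡4 → E
K(10): 15·10+21=171≡15 → P
H(7): 15·7+21=126≡22 → W
D(3): 15·3+21=66≡14 → O

MKEPWO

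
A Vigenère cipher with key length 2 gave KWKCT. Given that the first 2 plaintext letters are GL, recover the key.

EL

Subtract each crib letter from the matching ciphertext letter (mod 26):
K(10)−G(6)=4 → E
W(22)−L(11)=11 → L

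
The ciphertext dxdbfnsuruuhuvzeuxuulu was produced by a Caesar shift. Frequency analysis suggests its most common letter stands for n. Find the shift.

7

The most frequent ciphertext letter is u (appears 8 times).
u is position 20; n is position 13.
Shift = 7.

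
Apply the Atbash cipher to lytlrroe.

l(11) → o(14)
y(24) → b(1)
t(19) → g(6)
l(11) → o(14)
r(17) → i(8)
r(17) → i(8)
o(14) → l(11)
e(4) → v(21)

obgoiilv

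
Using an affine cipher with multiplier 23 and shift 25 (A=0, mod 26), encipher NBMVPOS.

MWPOGJX

N(13): 23·13+25=324≡12 → M
B(1): 23·1+25=48≡22 → W
M(12): 23·12+25=301≡15 → P
V(21): 23·21+25=508≡14 → O
P(15): 23·15+25=370≡6 → G
O(14): 23·14+25=347≡9 → J
S(18): 23·18+25=439≡23 → X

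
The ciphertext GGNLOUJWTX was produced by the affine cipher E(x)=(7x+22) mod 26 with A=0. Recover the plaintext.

The inverse of 7 mod 26 is 15, since 7·15=105≡1. Apply D(y)=15·(y−22) mod 26:
G(6): 15·(6−22)=-240≡20 → U
G(6): 15·(6−22)=-240≡20 → U
N(13): 15·(13−22)=-135≡21 → V
L(11): 15·(11−22)=-165≡17 → R
O(14): 15·(14−22)=-120≡10 → K
U(20): 15·(20−22)=-30≡22 → W
J(9): 15·(9−22)=-195≡13 → N
W(22): 15·(22−22)=0 → A
T(19): 15·(19−22)=-45≡7 → H
X(23): 15·(23−22)=15 → P

UUVRKWNAHP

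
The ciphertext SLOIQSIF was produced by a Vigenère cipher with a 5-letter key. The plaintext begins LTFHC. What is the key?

HSJBO

Subtract each crib letter from the matching ciphertext letter (mod 26):
S(18)−L(11)=7 → H
L(11)−T(19)=-8≡18 → S
O(14)−F(5)=9 → J
I(8)−H(7)=1 → B
Q(16)−C(2)=14 → O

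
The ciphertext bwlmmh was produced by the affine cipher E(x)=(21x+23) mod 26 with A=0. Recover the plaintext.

The inverse of 21 mod 26 is 5, since 21·5=105≡1. Apply D(y)=5·(y−23) mod 26:
b(1): 5·(1−23)=-110≡20 → u
w(22): 5·(22−23)=-5≡21 → v
l(11): 5·(11−23)=-60≡18 → s
m(12): 5·(12−23)=-55≡23 → x
m(12): 5·(12−23)=-55≡23 → x
h(7): 5·(7−23)=-80≡24 → y

uvsxxy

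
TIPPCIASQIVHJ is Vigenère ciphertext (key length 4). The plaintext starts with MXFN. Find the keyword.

Subtract each crib letter from the matching ciphertext letter (mod 26):
T(19)−M(12)=7 → H
I(8)−X(23)=-15≡11 → L
P(15)−F(5)=10 → K
P(15)−N(13)=2 → C

HLKC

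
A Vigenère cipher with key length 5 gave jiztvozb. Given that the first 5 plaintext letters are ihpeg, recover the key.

bbkpp

Subtract each crib letter from the matching ciphertext letter (mod 26):
j(9)−i(8)=1 → b
i(8)−h(7)=1 → b
z(25)−p(15)=10 → k
t(19)−e(4)=15 → p
v(21)−g(6)=15 → p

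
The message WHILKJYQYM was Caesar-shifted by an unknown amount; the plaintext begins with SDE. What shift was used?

4

From the crib: W(22)−S(18)=4, so the shift is 4.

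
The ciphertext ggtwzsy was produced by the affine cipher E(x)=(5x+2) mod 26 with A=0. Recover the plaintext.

ggtepyu

The inverse of 5 mod 26 is 21, since 5·21=105≡1. Apply D(y)=21·(y−2) mod 26:
g(6): 21·(6−2)=84≡6 → g
g(6): 21·(6−2)=84≡6 → g
t(19): 21·(19−2)=357≡19 → t
w(22): 21·(22−2)=420≡4 → e
z(25): 21·(25−2)=483≡15 → p
s(18): 21·(18−2)=336≡24 → y
y(24): 21·(24−2)=462≡20 → u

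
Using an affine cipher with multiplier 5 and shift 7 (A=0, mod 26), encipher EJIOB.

BAVZM

E(4): 5·4+7=27≡1 → B
J(9): 5·9+7=52≡0 → A
I(8): 5·8+7=47≡21 → V
O(14): 5·14+7=77≡25 → Z
B(1): 5·1+7=12 → M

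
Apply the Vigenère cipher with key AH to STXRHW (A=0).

SAXYHD

Repeat the key across the message: AHAHAH
S(18)+A(0): 18 → S
T(19)+H(7): 26≡0 → A
X(23)+A(0): 23 → X
R(17)+H(7): 24 → Y
H(7)+A(0): 7 → H
W(22)+H(7): 29≡3 → D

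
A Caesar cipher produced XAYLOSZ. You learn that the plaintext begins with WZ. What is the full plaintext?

WZXKNRY

From the crib: X(23)−W(22)=1, so the shift is 1.
Subtract 1 from each ciphertext letter:
X(23): 23−1=22 → W
A(0): 0−1=-1≡25 → Z
Y(24): 24−1=23 → X
L(11): 11−1=10 → K
O(14): 14−1=13 → N
S(18): 18−1=17 → R
Z(25): 25−1=24 → Y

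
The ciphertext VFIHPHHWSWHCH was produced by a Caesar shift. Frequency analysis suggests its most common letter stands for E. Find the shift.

The most frequent ciphertext letter is H (appears 5 times).
H is position 7; E is position 4.
Shift = 3.

3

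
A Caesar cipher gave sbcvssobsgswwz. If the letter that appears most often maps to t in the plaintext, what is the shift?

The most frequent ciphertext letter is s (appears 5 times).
s is position 18; t is position 19.
Shift = -1≡25.

25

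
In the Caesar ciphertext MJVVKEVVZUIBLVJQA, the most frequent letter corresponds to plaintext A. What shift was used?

21

The most frequent ciphertext letter is V (appears 5 times).
V is position 21; A is position 0.
Shift = 21.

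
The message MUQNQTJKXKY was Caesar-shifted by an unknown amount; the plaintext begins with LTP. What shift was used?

1

From the crib: M(12)−L(11)=1, so the shift is 1.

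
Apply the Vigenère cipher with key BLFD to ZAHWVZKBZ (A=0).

ALMZWKPEA

Repeat the key across the message: BLFDBLFDB
Z(25)+B(1): 26≡0 → A
A(0)+L(11): 11 → L
H(7)+F(5): 12 → M
W(22)+D(3): 25 → Z
V(21)+B(1): 22 → W
Z(25)+L(11): 36≡10 → K
K(10)+F(5): 15 → P
B(1)+D(3): 4 → E
Z(25)+B(1): 26≡0 → A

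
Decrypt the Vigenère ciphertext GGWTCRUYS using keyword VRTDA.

LPDQCWDFP

Repeat the key across the ciphertext: VRTDAVRTD
G(6)−V(21): -15≡11 → L
G(6)−R(17): -11≡15 → P
W(22)−T(19): 3 → D
T(19)−D(3): 16 → Q
C(2)−A(0): 2 → C
R(17)−V(21): -4≡22 → W
U(20)−R(17): 3 → D
Y(24)−T(19): 5 → F
S(18)−D(3): 15 → P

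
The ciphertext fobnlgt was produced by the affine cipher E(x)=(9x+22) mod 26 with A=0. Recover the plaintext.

The inverse of 9 mod 26 is 3, since 9·3=27≡1. Apply D(y)=3·(y−22) mod 26:
f(5): 3·(5−22)=-51≡1 → b
o(14): 3·(14−22)=-24≡2 → c
b(1): 3·(1−22)=-63≡15 → p
n(13): 3·(13−22)=-27≡25 → z
l(11): 3·(11−22)=-33≡19 → t
g(6): 3·(6−22)=-48≡4 → e
t(19): 3·(19−22)=-9≡17 → r

bcpzter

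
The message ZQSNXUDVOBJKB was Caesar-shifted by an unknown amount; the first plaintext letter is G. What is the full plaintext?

From the crib: Z(25)−G(6)=19, so the shift is 19.
Subtract 19 from each ciphertext letter:
Z(25): 25−19=6 → G
Q(16): 16−19=-3≡23 → X
S(18): 18−19=-1≡25 → Z
N(13): 13−19=-6≡20 → U
X(23): 23−19=4 → E
U(20): 20−19=1 → B
D(3): 3−19=-16≡10 → K
V(21): 21−19=2 → C
O(14): 14−19=-5≡21 → V
B(1): 1−19=-18≡8 → I
J(9): 9−19=-10≡16 → Q
K(10): 10−19=-9≡17 → R
B(1): 1−19=-18≡8 → I

GXZUEBKCVIQRI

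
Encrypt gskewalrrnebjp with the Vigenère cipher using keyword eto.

klyipopkfrxpni

Repeat the key across the message: etoetoetoetoet
g(6)+e(4): 10 → k
s(18)+t(19): 37≡11 → l
k(10)+o(14): 24 → y
e(4)+e(4): 8 → i
w(22)+t(19): 41≡15 → p
a(0)+o(14): 14 → o
l(11)+e(4): 15 → p
r(17)+t(19): 36≡10 → k
r(17)+o(14): 31≡5 → f
n(13)+e(4): 17 → r
e(4)+t(19): 23 → x
b(1)+o(14): 15 → p
j(9)+e(4): 13 → n
p(15)+t(19): 34≡8 → i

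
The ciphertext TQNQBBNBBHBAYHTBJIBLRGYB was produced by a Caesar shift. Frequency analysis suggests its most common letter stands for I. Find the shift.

19

The most frequent ciphertext letter is B (appears 8 times).
B is position 1; I is position 8.
Shift = -7≡19.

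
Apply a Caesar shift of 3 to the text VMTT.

YPWW

V(21): 21+3=24 → Y
M(12): 12+3=15 → P
T(19): 19+3=22 → W
T(19): 19+3=22 → W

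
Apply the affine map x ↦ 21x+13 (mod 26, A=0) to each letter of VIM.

MZF

V(21): 21·21+13=454≡12 → M
I(8): 21·8+13=181≡25 → Z
M(12): 21·12+13=265≡5 → F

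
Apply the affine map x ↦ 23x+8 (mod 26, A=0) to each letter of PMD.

PYZ

P(15): 23·15+8=353≡15 → P
M(12): 23·12+8=284≡24 → Y
D(3): 23·3+8=77≡25 → Z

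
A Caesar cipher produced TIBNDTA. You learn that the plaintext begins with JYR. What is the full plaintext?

JYRDTJQ

From the crib: T(19)−J(9)=10, so the shift is 10.
Subtract 10 from each ciphertext letter:
T(19): 19−10=9 → J
I(8): 8−10=-2≡24 → Y
B(1): 1−10=-9≡17 → R
N(13): 13−10=3 → D
D(3): 3−10=-7≡19 → T
T(19): 19−10=9 → J
A(0): 0−10=-10≡16 → Q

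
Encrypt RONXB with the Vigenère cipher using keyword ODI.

Repeat the key across the message: ODIOD
R(17)+O(14): 31≡5 → F
O(14)+D(3): 17 → R
N(13)+I(8): 21 → V
X(23)+O(14): 37≡11 → L
B(1)+D(3): 4 → E

FRVLE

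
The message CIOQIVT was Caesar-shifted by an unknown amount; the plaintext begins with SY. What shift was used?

From the crib: C(2)−S(18)=-16≡10, so the shift is 10.

10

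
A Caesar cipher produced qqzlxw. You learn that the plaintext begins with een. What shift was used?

12

From the crib: q(16)−e(4)=12, so the shift is 12.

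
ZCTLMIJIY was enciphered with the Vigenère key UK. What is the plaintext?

FSZBSYPYE

Repeat the key across the ciphertext: UKUKUKUKU
Z(25)−U(20): 5 → F
C(2)−K(10): -8≡18 → S
T(19)−U(20): -1≡25 → Z
L(11)−K(10): 1 → B
M(12)−U(20): -8≡18 → S
I(8)−K(10): -2≡24 → Y
J(9)−U(20): -11≡15 → P
I(8)−K(10): -2≡24 → Y
Y(24)−U(20): 4 → E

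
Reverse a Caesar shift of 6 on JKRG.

J(9): 9−6=3 → D
K(10): 10−6=4 → E
R(17): 17−6=11 → L
G(6): 6−6=0 → A

DELA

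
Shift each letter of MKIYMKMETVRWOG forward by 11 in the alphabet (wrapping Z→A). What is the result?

M(12): 12+11=23 → X
K(10): 10+11=21 → V
I(8): 8+11=19 → T
Y(24): 24+11=35≡9 → J
M(12): 12+11=23 → X
K(10): 10+11=21 → V
M(12): 12+11=23 → X
E(4): 4+11=15 → P
T(19): 19+11=30≡4 → E
V(21): 21+11=32≡6 → G
R(17): 17+11=28≡2 → C
W(22): 22+11=33≡7 → H
O(14): 14+11=25 → Z
G(6): 6+11=17 → R

XVTJXVXPEGCHZR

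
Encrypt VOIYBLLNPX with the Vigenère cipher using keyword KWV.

Repeat the key across the message: KWVKWVKWVK
V(21)+K(10): 31≡5 → F
O(14)+W(22): 36≡10 → K
I(8)+V(21): 29≡3 → D
Y(24)+K(10): 34≡8 → I
B(1)+W(22): 23 → X
L(11)+V(21): 32≡6 → G
L(11)+K(10): 21 → V
N(13)+W(22): 35≡9 → J
P(15)+V(21): 36≡10 → K
X(23)+K(10): 33≡7 → H

FKDIXGVJKH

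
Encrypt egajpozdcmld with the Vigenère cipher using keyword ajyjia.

epysxozmavtd

Repeat the key across the message: ajyjiaajyjia
e(4)+a(0): 4 → e
g(6)+j(9): 15 → p
a(0)+y(24): 24 → y
j(9)+j(9): 18 → s
p(15)+i(8): 23 → x
o(14)+a(0): 14 → o
z(25)+a(0): 25 → z
d(3)+j(9): 12 → m
c(2)+y(24): 26≡0 → a
m(12)+j(9): 21 → v
l(11)+i(8): 19 → t
d(3)+a(0): 3 → d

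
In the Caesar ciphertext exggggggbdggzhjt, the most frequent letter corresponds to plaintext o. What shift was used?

18

The most frequent ciphertext letter is g (appears 8 times).
g is position 6; o is position 14.
Shift = -8≡18.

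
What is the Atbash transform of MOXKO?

NLCPL

M(12) → N(13)
O(14) → L(11)
X(23) → C(2)
K(10) → P(15)
O(14) → L(11)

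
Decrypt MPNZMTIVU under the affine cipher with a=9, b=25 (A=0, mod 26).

The inverse of 9 mod 26 is 3, since 9·3=27≡1. Apply D(y)=3·(y−25) mod 26:
M(12): 3·(12−25)=-39≡13 → N
P(15): 3·(15−25)=-30≡22 → W
N(13): 3·(13−25)=-36≡16 → Q
Z(25): 3·(25−25)=0 → A
M(12): 3·(12−25)=-39≡13 → N
T(19): 3·(19−25)=-18≡8 → I
I(8): 3·(8−25)=-51≡1 → B
V(21): 3·(21−25)=-12≡14 → O
U(20): 3·(20−25)=-15≡11 → L

NWQANIBOL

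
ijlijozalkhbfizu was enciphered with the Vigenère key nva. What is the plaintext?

Repeat the key across the ciphertext: nvanvanvanvanvan
i(8)−n(13): -5≡21 → v
j(9)−v(21): -12≡14 → o
l(11)−a(0): 11 → l
i(8)−n(13): -5≡21 → v
j(9)−v(21): -12≡14 → o
o(14)−a(0): 14 → o
z(25)−n(13): 12 → m
a(0)−v(21): -21≡5 → f
l(11)−a(0): 11 → l
k(10)−n(13): -3≡23 → x
h(7)−v(21): -14≡12 → m
b(1)−a(0): 1 → b
f(5)−n(13): -8≡18 → s
i(8)−v(21): -13≡13 → n
z(25)−a(0): 25 → z
u(20)−n(13): 7 → h

volvoomflxmbsnzh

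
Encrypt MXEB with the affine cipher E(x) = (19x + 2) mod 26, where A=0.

M(12): 19·12+2=230≡22 → W
X(23): 19·23+2=439≡23 → X
E(4): 19·4+2=78≡0 → A
B(1): 19·1+2=21 → V

WXAV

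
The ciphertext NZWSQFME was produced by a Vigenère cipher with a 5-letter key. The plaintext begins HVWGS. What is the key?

Subtract each crib letter from the matching ciphertext letter (mod 26):
N(13)−H(7)=6 → G
Z(25)−V(21)=4 → E
W(22)−W(22)=0 → A
S(18)−G(6)=12 → M
Q(16)−S(18)=-2≡24 → Y

GEAMY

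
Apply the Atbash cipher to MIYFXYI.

M(12) → N(13)
I(8) → R(17)
Y(24) → B(1)
F(5) → U(20)
X(23) → C(2)
Y(24) → B(1)
I(8) → R(17)

NRBUCBR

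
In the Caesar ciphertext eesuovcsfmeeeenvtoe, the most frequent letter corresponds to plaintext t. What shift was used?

11

The most frequent ciphertext letter is e (appears 7 times).
e is position 4; t is position 19.
Shift = -15≡11.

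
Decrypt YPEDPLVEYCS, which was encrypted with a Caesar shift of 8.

QHWVHDNWQUK

Y(24): 24−8=16 → Q
P(15): 15−8=7 → H
E(4): 4−8=-4≡22 → W
D(3): 3−8=-5≡21 → V
P(15): 15−8=7 → H
L(11): 11−8=3 → D
V(21): 21−8=13 → N
E(4): 4−8=-4≡22 → W
Y(24): 24−8=16 → Q
C(2): 2−8=-6≡20 → U
S(18): 18−8=10 → K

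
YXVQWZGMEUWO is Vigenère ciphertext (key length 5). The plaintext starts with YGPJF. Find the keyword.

ARGHR

Subtract each crib letter from the matching ciphertext letter (mod 26):
Y(24)−Y(24)=0 → A
X(23)−G(6)=17 → R
V(21)−P(15)=6 → G
Q(16)−J(9)=7 → H
W(22)−F(5)=17 → R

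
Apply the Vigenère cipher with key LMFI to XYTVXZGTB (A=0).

IKYDILLBM

Repeat the key across the message: LMFILMFIL
X(23)+L(11): 34≡8 → I
Y(24)+M(12): 36≡10 → K
T(19)+F(5): 24 → Y
V(21)+I(8): 29≡3 → D
X(23)+L(11): 34≡8 → I
Z(25)+M(12): 37≡11 → L
G(6)+F(5): 11 → L
T(19)+I(8): 27≡1 → B
B(1)+L(11): 12 → M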